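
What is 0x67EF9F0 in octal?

0o637574760

Expand each hex digit to 4 bits: 6=0110 7=0111 E=1110 F=1111 9=1001 F=1111 0=0000.
Group the bits in threes: 110 011 111 101 111 100 111 110 000 → 637574760.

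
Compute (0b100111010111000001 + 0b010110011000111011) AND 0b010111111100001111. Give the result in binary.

0b10101101100001100

Add column by column in base 2, right to left:
  1+1 = 0 carry 1
  0+1+1 = 0 carry 1
  0+0+1 = 1
  0+1 = 1
  0+1 = 1
  0+1 = 1
  1+0 = 1
  1+0 = 1
  1+0 = 1
  0+1 = 1
  1+1 = 0 carry 1
  0+0+1 = 1
  1+0 = 1
  1+1 = 0 carry 1
  1+1+1 = 1 carry 1
  0+0+1 = 1
  0+1 = 1
  1+0 = 1
Sum = 0b111101101111111100; now AND with 0b010111111100001111:
  111101101111111100
& 010111111100001111
= 010101101100001100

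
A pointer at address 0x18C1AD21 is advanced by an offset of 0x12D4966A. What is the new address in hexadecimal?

0x2B96438B

Add column by column in base 16, right to left:
  1+A = B
  2+6 = 8
  D+6 = 3 carry 1
  A+9+1 = 4 carry 1
  1+4+1 = 6
  C+D = 9 carry 1
  8+2+1 = B
  1+1 = 2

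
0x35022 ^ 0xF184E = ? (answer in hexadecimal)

0xC486C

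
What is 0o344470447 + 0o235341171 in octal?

0o602031640

Add column by column in base 8, right to left:
  7+1 = 0 carry 1
  4+7+1 = 4 carry 1
  4+1+1 = 6
  0+1 = 1
  7+4 = 3 carry 1
  4+3+1 = 0 carry 1
  4+5+1 = 2 carry 1
  4+3+1 = 0 carry 1
  3+2+1 = 6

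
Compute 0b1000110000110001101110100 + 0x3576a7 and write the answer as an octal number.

0o123355033

0b1000110000110001101110100 = 0o106061564 in octal.
0x3576a7 = 0o15273247 in octal.
Add column by column in base 8, right to left:
  4+7 = 3 carry 1
  6+4+1 = 3 carry 1
  5+2+1 = 0 carry 1
  1+3+1 = 5
  6+7 = 5 carry 1
  0+2+1 = 3
  6+5 = 3 carry 1
  0+1+1 = 2
  1+0 = 1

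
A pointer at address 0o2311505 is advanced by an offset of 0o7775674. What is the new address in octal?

0o12307401

Add column by column in base 8, right to left:
  5+4 = 1 carry 1
  0+7+1 = 0 carry 1
  5+6+1 = 4 carry 1
  1+5+1 = 7
  1+7 = 0 carry 1
  3+7+1 = 3 carry 1
  2+7+1 = 2 carry 1
  final carry 1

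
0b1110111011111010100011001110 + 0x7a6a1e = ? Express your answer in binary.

0b1111011010100001001011101100

0x7a6a1e = 0b11110100110101000011110 in binary.
Add column by column in base 2, right to left:
  0+0 = 0
  1+1 = 0 carry 1
  1+1+1 = 1 carry 1
  1+1+1 = 1 carry 1
  0+1+1 = 0 carry 1
  0+0+1 = 1
  1+0 = 1
  1+0 = 1
  0+0 = 0
  0+1 = 1
  0+0 = 0
  1+1 = 0 carry 1
  0+0+1 = 1
  1+1 = 0 carry 1
  0+1+1 = 0 carry 1
  1+0+1 = 0 carry 1
  1+0+1 = 0 carry 1
  1+1+1 = 1 carry 1
  1+0+1 = 0 carry 1
  1+1+1 = 1 carry 1
  0+1+1 = 0 carry 1
  1+1+1 = 1 carry 1
  1+1+1 = 1 carry 1
  1+0+1 = 0 carry 1
  0+0+1 = 1
  1+0 = 1
  1+0 = 1
  1+0 = 1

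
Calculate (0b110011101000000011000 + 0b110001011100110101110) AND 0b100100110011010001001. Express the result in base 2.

0b100100000000010000000

Add column by column in base 2, right to left:
  0+0 = 0
  0+1 = 1
  0+1 = 1
  1+1 = 0 carry 1
  1+0+1 = 0 carry 1
  0+1+1 = 0 carry 1
  0+0+1 = 1
  0+1 = 1
  0+1 = 1
  0+0 = 0
  0+0 = 0
  0+1 = 1
  1+1 = 0 carry 1
  0+1+1 = 0 carry 1
  1+0+1 = 0 carry 1
  1+1+1 = 1 carry 1
  1+0+1 = 0 carry 1
  0+0+1 = 1
  0+0 = 0
  1+1 = 0 carry 1
  1+1+1 = 1 carry 1
  final carry 1
Sum = 0b1100101000100111000110; now AND with 0b100100110011010001001:
  1100101000100111000110
& 0100100110011010001001
= 0100100000000010000000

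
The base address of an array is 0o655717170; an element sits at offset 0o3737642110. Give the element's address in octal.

Add column by column in base 8, right to left:
  0+0 = 0
  7+1 = 0 carry 1
  1+1+1 = 3
  7+2 = 1 carry 1
  1+4+1 = 6
  7+6 = 5 carry 1
  5+7+1 = 5 carry 1
  5+3+1 = 1 carry 1
  6+7+1 = 6 carry 1
  0+3+1 = 4

0o4615561300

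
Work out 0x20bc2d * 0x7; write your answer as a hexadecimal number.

Multiply each base-16 digit by 7, carrying:
  d×7 = 91 → write b carry 5
  2×7+5 = 19 → write 3 carry 1
  c×7+1 = 85 → write 5 carry 5
  b×7+5 = 82 → write 2 carry 5
  0×7+5 = 5 → write 5
  2×7 = 14 → write e

0xe5253b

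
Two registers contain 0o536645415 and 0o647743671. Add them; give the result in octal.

Add column by column in base 8, right to left:
  5+1 = 6
  1+7 = 0 carry 1
  4+6+1 = 3 carry 1
  5+3+1 = 1 carry 1
  4+4+1 = 1 carry 1
  6+7+1 = 6 carry 1
  6+7+1 = 6 carry 1
  3+4+1 = 0 carry 1
  5+6+1 = 4 carry 1
  final carry 1

0o1406611306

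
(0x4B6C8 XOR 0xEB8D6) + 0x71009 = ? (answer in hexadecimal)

0x111E27

First 0x4B6C8 XOR 0xEB8D6 = 0xA0E1E.
Add column by column in base 16, right to left:
  E+9 = 7 carry 1
  1+0+1 = 2
  E+0 = E
  0+1 = 1
  A+7 = 1 carry 1
  final carry 1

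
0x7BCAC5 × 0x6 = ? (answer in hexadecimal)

0x2E6C09E

Multiply each base-16 digit by 6, carrying:
  5×6 = 30 → write E carry 1
  C×6+1 = 73 → write 9 carry 4
  A×6+4 = 64 → write 0 carry 4
  C×6+4 = 76 → write C carry 4
  B×6+4 = 70 → write 6 carry 4
  7×6+4 = 46 → write E carry 2
  remaining carry: 2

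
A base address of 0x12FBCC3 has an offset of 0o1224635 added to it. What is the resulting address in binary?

0b1001101001110011001100000

0x12FBCC3 = 0b1001011111011110011000011 in binary.
0o1224635 = 0b1010010100110011101 in binary.
Add column by column in base 2, right to left:
  1+1 = 0 carry 1
  1+0+1 = 0 carry 1
  0+1+1 = 0 carry 1
  0+1+1 = 0 carry 1
  0+1+1 = 0 carry 1
  0+0+1 = 1
  1+0 = 1
  1+1 = 0 carry 1
  0+1+1 = 0 carry 1
  0+0+1 = 1
  1+0 = 1
  1+1 = 0 carry 1
  1+0+1 = 0 carry 1
  1+1+1 = 1 carry 1
  0+0+1 = 1
  1+0 = 1
  1+1 = 0 carry 1
  1+0+1 = 0 carry 1
  1+1+1 = 1 carry 1
  1+0+1 = 0 carry 1
  0+0+1 = 1
  1+0 = 1
  0+0 = 0
  0+0 = 0
  1+0 = 1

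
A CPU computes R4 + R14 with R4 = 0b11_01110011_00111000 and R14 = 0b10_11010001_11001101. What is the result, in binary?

Add column by column in base 2, right to left:
  0+1 = 1
  0+0 = 0
  0+1 = 1
  1+1 = 0 carry 1
  1+0+1 = 0 carry 1
  1+0+1 = 0 carry 1
  0+1+1 = 0 carry 1
  0+1+1 = 0 carry 1
  1+1+1 = 1 carry 1
  1+0+1 = 0 carry 1
  0+0+1 = 1
  0+0 = 0
  1+1 = 0 carry 1
  1+0+1 = 0 carry 1
  1+1+1 = 1 carry 1
  0+1+1 = 0 carry 1
  1+0+1 = 0 carry 1
  1+1+1 = 1 carry 1
  final carry 1

0b1100100010100000101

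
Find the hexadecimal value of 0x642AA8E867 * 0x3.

0x12C7FFAB935

Multiply each base-16 digit by 3, carrying:
  7×3 = 21 → write 5 carry 1
  6×3+1 = 19 → write 3 carry 1
  8×3+1 = 25 → write 9 carry 1
  E×3+1 = 43 → write B carry 2
  8×3+2 = 26 → write A carry 1
  A×3+1 = 31 → write F carry 1
  A×3+1 = 31 → write F carry 1
  2×3+1 = 7 → write 7
  4×3 = 12 → write C
  6×3 = 18 → write 2 carry 1
  remaining carry: 1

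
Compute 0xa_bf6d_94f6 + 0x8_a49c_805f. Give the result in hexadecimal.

Add column by column in base 16, right to left:
  6+f = 5 carry 1
  f+5+1 = 5 carry 1
  4+0+1 = 5
  9+8 = 1 carry 1
  d+c+1 = a carry 1
  6+9+1 = 0 carry 1
  f+4+1 = 4 carry 1
  b+a+1 = 6 carry 1
  a+8+1 = 3 carry 1
  final carry 1

0x13640a1555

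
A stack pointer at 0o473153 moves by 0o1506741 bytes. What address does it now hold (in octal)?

0o2202114

Add column by column in base 8, right to left:
  3+1 = 4
  5+4 = 1 carry 1
  1+7+1 = 1 carry 1
  3+6+1 = 2 carry 1
  7+0+1 = 0 carry 1
  4+5+1 = 2 carry 1
  0+1+1 = 2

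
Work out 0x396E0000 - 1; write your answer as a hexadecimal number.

The trailing 4 digits are 0, so subtracting 1 borrows through: they become F and the next digit up decrements.

0x396DFFFF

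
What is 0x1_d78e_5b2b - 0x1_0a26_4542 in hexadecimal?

0xcd6815e9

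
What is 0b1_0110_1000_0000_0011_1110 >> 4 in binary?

0b10110100000000011

Right shift by 4: drop the 4 least-significant bits.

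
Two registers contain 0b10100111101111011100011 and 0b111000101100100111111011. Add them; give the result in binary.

0b1001101101010100011011110

Add column by column in base 2, right to left:
  1+1 = 0 carry 1
  1+1+1 = 1 carry 1
  0+0+1 = 1
  0+1 = 1
  0+1 = 1
  1+1 = 0 carry 1
  1+1+1 = 1 carry 1
  1+1+1 = 1 carry 1
  0+1+1 = 0 carry 1
  1+0+1 = 0 carry 1
  1+0+1 = 0 carry 1
  1+1+1 = 1 carry 1
  1+0+1 = 0 carry 1
  0+0+1 = 1
  1+1 = 0 carry 1
  1+1+1 = 1 carry 1
  1+0+1 = 0 carry 1
  1+1+1 = 1 carry 1
  0+0+1 = 1
  0+0 = 0
  1+0 = 1
  0+1 = 1
  1+1 = 0 carry 1
  0+1+1 = 0 carry 1
  final carry 1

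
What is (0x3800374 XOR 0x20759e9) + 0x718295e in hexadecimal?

First 0x3800374 XOR 0x20759e9 = 0x1875a9d.
Add column by column in base 16, right to left:
  d+e = b carry 1
  9+5+1 = f
  a+9 = 3 carry 1
  5+2+1 = 8
  7+8 = f
  8+1 = 9
  1+7 = 8

0x89f83fb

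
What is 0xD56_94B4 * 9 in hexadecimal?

0x780B3A54

Multiply each base-16 digit by 9, carrying:
  4×9 = 36 → write 4 carry 2
  B×9+2 = 101 → write 5 carry 6
  4×9+6 = 42 → write A carry 2
  9×9+2 = 83 → write 3 carry 5
  6×9+5 = 59 → write B carry 3
  5×9+3 = 48 → write 0 carry 3
  D×9+3 = 120 → write 8 carry 7
  remaining carry: 7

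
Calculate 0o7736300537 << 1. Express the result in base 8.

1 bits is not a whole number of base-8 digits; in binary: 111111011110011000000101011111 << 1 = 1111110111100110000001010111110.

0o17674601276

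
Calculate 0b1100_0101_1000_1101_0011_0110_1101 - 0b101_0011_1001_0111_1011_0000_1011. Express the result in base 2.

Subtract column by column in base 2:
  1-1 → 0
  0-1 → 1 (borrow)
  1-0-1 → 0
  1-1 → 0
  0-0 → 0
  1-0 → 1
  1-0 → 1
  0-0 → 0
  1-1 → 0
  1-1 → 0
  0-0 → 0
  0-1 → 1 (borrow)
  1-1-1 → 1 (borrow)
  0-1-1 → 0 (borrow)
  1-1-1 → 1 (borrow)
  1-0-1 → 0
  0-1 → 1 (borrow)
  0-0-1 → 1 (borrow)
  0-0-1 → 1 (borrow)
  1-1-1 → 1 (borrow)
  1-1-1 → 1 (borrow)
  0-1-1 → 0 (borrow)
  1-0-1 → 0
  0-0 → 0
  0-1 → 1 (borrow)
  0-0-1 → 1 (borrow)
  1-1-1 → 1 (borrow)
  1-0-1 → 0

0b111000111110101100001100010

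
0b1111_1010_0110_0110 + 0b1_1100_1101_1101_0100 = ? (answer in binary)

0b101100100000111010

Add column by column in base 2, right to left:
  0+0 = 0
  1+0 = 1
  1+1 = 0 carry 1
  0+0+1 = 1
  0+1 = 1
  1+0 = 1
  1+1 = 0 carry 1
  0+1+1 = 0 carry 1
  0+1+1 = 0 carry 1
  1+0+1 = 0 carry 1
  0+1+1 = 0 carry 1
  1+1+1 = 1 carry 1
  1+0+1 = 0 carry 1
  1+0+1 = 0 carry 1
  1+1+1 = 1 carry 1
  1+1+1 = 1 carry 1
  0+1+1 = 0 carry 1
  final carry 1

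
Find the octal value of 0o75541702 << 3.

0o755417020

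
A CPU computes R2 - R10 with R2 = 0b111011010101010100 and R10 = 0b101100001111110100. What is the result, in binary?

0b1111000101100000

Subtract column by column in base 2:
  0-0 → 0
  0-0 → 0
  1-1 → 0
  0-0 → 0
  1-1 → 0
  0-1 → 1 (borrow)
  1-1-1 → 1 (borrow)
  0-1-1 → 0 (borrow)
  1-1-1 → 1 (borrow)
  0-1-1 → 0 (borrow)
  1-0-1 → 0
  0-0 → 0
  1-0 → 1
  1-0 → 1
  0-1 → 1 (borrow)
  1-1-1 → 1 (borrow)
  1-0-1 → 0
  1-1 → 0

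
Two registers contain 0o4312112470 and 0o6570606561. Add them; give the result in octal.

0o13102721251

Add column by column in base 8, right to left:
  0+1 = 1
  7+6 = 5 carry 1
  4+5+1 = 2 carry 1
  2+6+1 = 1 carry 1
  1+0+1 = 2
  1+6 = 7
  2+0 = 2
  1+7 = 0 carry 1
  3+5+1 = 1 carry 1
  4+6+1 = 3 carry 1
  final carry 1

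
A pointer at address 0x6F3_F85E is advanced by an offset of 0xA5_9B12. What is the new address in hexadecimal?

0x7999370

Add column by column in base 16, right to left:
  E+2 = 0 carry 1
  5+1+1 = 7
  8+B = 3 carry 1
  F+9+1 = 9 carry 1
  3+5+1 = 9
  F+A = 9 carry 1
  6+0+1 = 7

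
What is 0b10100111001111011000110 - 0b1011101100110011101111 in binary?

0b1001001101000111010111

Subtract column by column in base 2:
  0-1 → 1 (borrow)
  1-1-1 → 1 (borrow)
  1-1-1 → 1 (borrow)
  0-1-1 → 0 (borrow)
  0-0-1 → 1 (borrow)
  0-1-1 → 0 (borrow)
  1-1-1 → 1 (borrow)
  1-1-1 → 1 (borrow)
  0-0-1 → 1 (borrow)
  1-0-1 → 0
  1-1 → 0
  1-1 → 0
  1-0 → 1
  0-0 → 0
  0-1 → 1 (borrow)
  1-1-1 → 1 (borrow)
  1-0-1 → 0
  1-1 → 0
  0-1 → 1 (borrow)
  0-1-1 → 0 (borrow)
  1-0-1 → 0
  0-1 → 1 (borrow)
  1-0-1 → 0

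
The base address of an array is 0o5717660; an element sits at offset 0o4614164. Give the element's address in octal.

Add column by column in base 8, right to left:
  0+4 = 4
  6+6 = 4 carry 1
  6+1+1 = 0 carry 1
  7+4+1 = 4 carry 1
  1+1+1 = 3
  7+6 = 5 carry 1
  5+4+1 = 2 carry 1
  final carry 1

0o12534044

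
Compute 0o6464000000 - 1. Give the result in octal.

The trailing 6 digits are 0, so subtracting 1 borrows through: they become 7 and the next digit up decrements.

0o6463777777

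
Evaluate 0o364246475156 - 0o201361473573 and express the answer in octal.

0o162665001363

Subtract column by column in base 8:
  6-3 → 3
  5-7 → 6 (borrow)
  1-5-1 → 3 (borrow)
  5-3-1 → 1
  7-7 → 0
  4-4 → 0
  6-1 → 5
  4-6 → 6 (borrow)
  2-3-1 → 6 (borrow)
  4-1-1 → 2
  6-0 → 6
  3-2 → 1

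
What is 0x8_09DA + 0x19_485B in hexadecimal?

0x215235

Add column by column in base 16, right to left:
  A+B = 5 carry 1
  D+5+1 = 3 carry 1
  9+8+1 = 2 carry 1
  0+4+1 = 5
  8+9 = 1 carry 1
  0+1+1 = 2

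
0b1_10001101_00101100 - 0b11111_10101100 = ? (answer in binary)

Subtract column by column in base 2:
  0-0 → 0
  0-0 → 0
  1-1 → 0
  1-1 → 0
  0-0 → 0
  1-1 → 0
  0-0 → 0
  0-1 → 1 (borrow)
  1-1-1 → 1 (borrow)
  0-1-1 → 0 (borrow)
  1-1-1 → 1 (borrow)
  1-1-1 → 1 (borrow)
  0-1-1 → 0 (borrow)
  0-0-1 → 1 (borrow)
  0-0-1 → 1 (borrow)
  1-0-1 → 0
  1-0 → 1

0b10110110110000000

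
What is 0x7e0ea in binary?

0b1111110000011101010

Expand each hex digit to 4 bits: 7=0111 e=1110 0=0000 e=1110 a=1010.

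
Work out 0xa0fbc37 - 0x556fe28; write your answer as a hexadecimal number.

0x4b8be0f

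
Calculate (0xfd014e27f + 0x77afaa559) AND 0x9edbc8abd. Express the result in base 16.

0x1490c8298

Add column by column in base 16, right to left:
  f+9 = 8 carry 1
  7+5+1 = d
  2+5 = 7
  e+a = 8 carry 1
  4+a+1 = f
  1+f = 0 carry 1
  0+a+1 = b
  d+7 = 4 carry 1
  f+7+1 = 7 carry 1
  final carry 1
Sum = 0x174b0f87d8; now AND with 0x9edbc8abd:
  1&0=0, 7&9=1, 4&e=4, b&d=9, 0&b=0, f&c=c, 8&8=8, 7&a=2, d&b=9, 8&d=8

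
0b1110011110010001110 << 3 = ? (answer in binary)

0b1110011110010001110000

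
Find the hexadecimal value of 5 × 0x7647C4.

0x24F66D4

Multiply each base-16 digit by 5, carrying:
  4×5 = 20 → write 4 carry 1
  C×5+1 = 61 → write D carry 3
  7×5+3 = 38 → write 6 carry 2
  4×5+2 = 22 → write 6 carry 1
  6×5+1 = 31 → write F carry 1
  7×5+1 = 36 → write 4 carry 2
  remaining carry: 2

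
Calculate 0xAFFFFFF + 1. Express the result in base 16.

0xB000000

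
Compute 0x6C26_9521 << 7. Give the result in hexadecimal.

7 bits is not a whole number of base-16 digits; in binary: 1101100001001101001010100100001 << 7 = 11011000010011010010101001000010000000.

0x36134A9080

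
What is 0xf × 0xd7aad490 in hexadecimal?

Multiply each base-16 digit by 15, carrying:
  0×15 = 0 → write 0
  9×15 = 135 → write 7 carry 8
  4×15+8 = 68 → write 4 carry 4
  d×15+4 = 199 → write 7 carry 12
  a×15+12 = 162 → write 2 carry 10
  a×15+10 = 160 → write 0 carry 10
  7×15+10 = 115 → write 3 carry 7
  d×15+7 = 202 → write a carry 12
  remaining carry: c

0xca3027470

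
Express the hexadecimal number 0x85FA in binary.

0b1000010111111010

Expand each hex digit to 4 bits: 8=1000 5=0101 F=1111 A=1010.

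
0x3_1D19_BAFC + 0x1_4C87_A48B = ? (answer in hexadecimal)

0x469A15F87

Add column by column in base 16, right to left:
  C+B = 7 carry 1
  F+8+1 = 8 carry 1
  A+4+1 = F
  B+A = 5 carry 1
  9+7+1 = 1 carry 1
  1+8+1 = A
  D+C = 9 carry 1
  1+4+1 = 6
  3+1 = 4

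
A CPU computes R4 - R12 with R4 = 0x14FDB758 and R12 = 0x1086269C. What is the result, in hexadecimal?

0x47790BC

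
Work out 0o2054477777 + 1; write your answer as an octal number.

0o2054500000

The trailing 5 digits are 7 (max in base 8), so adding 1 cascades: they roll to 0 and the next digit up increments.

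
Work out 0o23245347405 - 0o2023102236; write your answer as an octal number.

0o21222245147

Subtract column by column in base 8:
  5-6 → 7 (borrow)
  0-3-1 → 4 (borrow)
  4-2-1 → 1
  7-2 → 5
  4-0 → 4
  3-1 → 2
  5-3 → 2
  4-2 → 2
  2-0 → 2
  3-2 → 1
  2-0 → 2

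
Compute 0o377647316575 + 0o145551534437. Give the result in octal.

Add column by column in base 8, right to left:
  5+7 = 4 carry 1
  7+3+1 = 3 carry 1
  5+4+1 = 2 carry 1
  6+4+1 = 3 carry 1
  1+3+1 = 5
  3+5 = 0 carry 1
  7+1+1 = 1 carry 1
  4+5+1 = 2 carry 1
  6+5+1 = 4 carry 1
  7+5+1 = 5 carry 1
  7+4+1 = 4 carry 1
  3+1+1 = 5

0o545421053234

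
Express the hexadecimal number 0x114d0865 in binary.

0b10001010011010000100001100101

Expand each hex digit to 4 bits: 1=0001 1=0001 4=0100 d=1101 0=0000 8=1000 6=0110 5=0101.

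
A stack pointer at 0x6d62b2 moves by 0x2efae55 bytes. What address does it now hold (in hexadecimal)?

0x35d1107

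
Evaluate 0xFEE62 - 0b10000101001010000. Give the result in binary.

0b11101110010000010010

0xFEE62 = 0b11111110111001100010 in binary.
Subtract column by column in base 2:
  0-0 → 0
  1-0 → 1
  0-0 → 0
  0-0 → 0
  0-1 → 1 (borrow)
  1-0-1 → 0
  1-1 → 0
  0-0 → 0
  0-0 → 0
  1-1 → 0
  1-0 → 1
  1-1 → 0
  0-0 → 0
  1-0 → 1
  1-0 → 1
  1-0 → 1
  1-1 → 0
  1-0 → 1
  1-0 → 1
  1-0 → 1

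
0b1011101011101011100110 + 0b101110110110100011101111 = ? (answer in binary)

0b111010100010001111010101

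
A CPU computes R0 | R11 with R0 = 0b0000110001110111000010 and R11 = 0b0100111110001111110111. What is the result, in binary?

0b0100111111111111110111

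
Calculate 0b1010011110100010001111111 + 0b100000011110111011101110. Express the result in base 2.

0b1110100010011001101101101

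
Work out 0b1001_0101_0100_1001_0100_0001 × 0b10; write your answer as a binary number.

Multiply each base-2 digit by 2, carrying:
  1×2 = 2 → write 0 carry 1
  0×2+1 = 1 → write 1
  0×2 = 0 → write 0
  0×2 = 0 → write 0
  0×2 = 0 → write 0
  0×2 = 0 → write 0
  1×2 = 2 → write 0 carry 1
  0×2+1 = 1 → write 1
  1×2 = 2 → write 0 carry 1
  0×2+1 = 1 → write 1
  0×2 = 0 → write 0
  1×2 = 2 → write 0 carry 1
  0×2+1 = 1 → write 1
  0×2 = 0 → write 0
  1×2 = 2 → write 0 carry 1
  0×2+1 = 1 → write 1
  1×2 = 2 → write 0 carry 1
  0×2+1 = 1 → write 1
  1×2 = 2 → write 0 carry 1
  0×2+1 = 1 → write 1
  1×2 = 2 → write 0 carry 1
  0×2+1 = 1 → write 1
  0×2 = 0 → write 0
  1×2 = 2 → write 0 carry 1
  remaining carry: 1

0b1001010101001001010000010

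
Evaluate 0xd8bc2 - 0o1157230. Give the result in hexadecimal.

0x8ad2a

0o1157230 = 0x4de98 in hexadecimal.
Subtract column by column in base 16:
  2-8 → a (borrow)
  c-9-1 → 2
  b-e → d (borrow)
  8-d-1 → a (borrow)
  d-4-1 → 8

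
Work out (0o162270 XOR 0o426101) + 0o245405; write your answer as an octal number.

First 0o162270 XOR 0o426101 = 0o544371.
Add column by column in base 8, right to left:
  1+5 = 6
  7+0 = 7
  3+4 = 7
  4+5 = 1 carry 1
  4+4+1 = 1 carry 1
  5+2+1 = 0 carry 1
  final carry 1

0o1011776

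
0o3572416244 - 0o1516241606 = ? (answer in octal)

Subtract column by column in base 8:
  4-6 → 6 (borrow)
  4-0-1 → 3
  2-6 → 4 (borrow)
  6-1-1 → 4
  1-4 → 5 (borrow)
  4-2-1 → 1
  2-6 → 4 (borrow)
  7-1-1 → 5
  5-5 → 0
  3-1 → 2

0o2054154436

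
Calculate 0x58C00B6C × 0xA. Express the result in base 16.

Multiply each base-16 digit by 10, carrying:
  C×10 = 120 → write 8 carry 7
  6×10+7 = 67 → write 3 carry 4
  B×10+4 = 114 → write 2 carry 7
  0×10+7 = 7 → write 7
  0×10 = 0 → write 0
  C×10 = 120 → write 8 carry 7
  8×10+7 = 87 → write 7 carry 5
  5×10+5 = 55 → write 7 carry 3
  remaining carry: 3

0x377807238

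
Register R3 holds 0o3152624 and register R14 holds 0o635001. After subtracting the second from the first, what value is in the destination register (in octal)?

Subtract column by column in base 8:
  4-1 → 3
  2-0 → 2
  6-0 → 6
  2-5 → 5 (borrow)
  5-3-1 → 1
  1-6 → 3 (borrow)
  3-0-1 → 2

0o2315623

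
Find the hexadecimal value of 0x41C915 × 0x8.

0x20E48A8

Multiply each base-16 digit by 8, carrying:
  5×8 = 40 → write 8 carry 2
  1×8+2 = 10 → write A
  9×8 = 72 → write 8 carry 4
  C×8+4 = 100 → write 4 carry 6
  1×8+6 = 14 → write E
  4×8 = 32 → write 0 carry 2
  remaining carry: 2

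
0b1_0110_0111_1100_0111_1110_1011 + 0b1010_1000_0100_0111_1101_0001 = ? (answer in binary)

0b10000100000000111110111100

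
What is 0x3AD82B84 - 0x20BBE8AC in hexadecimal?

Subtract column by column in base 16:
  4-C → 8 (borrow)
  8-A-1 → D (borrow)
  B-8-1 → 2
  2-E → 4 (borrow)
  8-B-1 → C (borrow)
  D-B-1 → 1
  A-0 → A
  3-2 → 1

0x1A1C42D8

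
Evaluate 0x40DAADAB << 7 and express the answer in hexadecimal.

7 bits is not a whole number of base-16 digits; in binary: 1000000110110101010110110101011 << 7 = 10000001101101010101101101010110000000.

0x206D56D580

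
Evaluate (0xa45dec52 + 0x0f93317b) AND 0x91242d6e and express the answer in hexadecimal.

0x91200d4c

Add column by column in base 16, right to left:
  2+b = d
  5+7 = c
  c+1 = d
  e+3 = 1 carry 1
  d+3+1 = 1 carry 1
  5+9+1 = f
  4+f = 3 carry 1
  a+0+1 = b
Sum = 0xb3f11dcd; now AND with 0x91242d6e:
  b&9=9, 3&1=1, f&2=2, 1&4=0, 1&2=0, d&d=d, c&6=4, d&e=c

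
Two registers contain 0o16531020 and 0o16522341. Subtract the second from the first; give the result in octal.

0o6457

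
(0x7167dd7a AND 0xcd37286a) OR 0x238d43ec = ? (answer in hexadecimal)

0x7167dd7a AND 0xcd37286a = 0x4127086a.
Then OR with 0x238d43ec.

0x63af4bee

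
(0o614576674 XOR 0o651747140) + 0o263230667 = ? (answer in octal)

First 0o614576674 XOR 0o651747140 = 0o045231734.
Add column by column in base 8, right to left:
  4+7 = 3 carry 1
  3+6+1 = 2 carry 1
  7+6+1 = 6 carry 1
  1+0+1 = 2
  3+3 = 6
  2+2 = 4
  5+3 = 0 carry 1
  4+6+1 = 3 carry 1
  0+2+1 = 3

0o330462623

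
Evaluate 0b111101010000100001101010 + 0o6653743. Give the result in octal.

0b111101010000100001101010 = 0o75204152 in octal.
Add column by column in base 8, right to left:
  2+3 = 5
  5+4 = 1 carry 1
  1+7+1 = 1 carry 1
  4+3+1 = 0 carry 1
  0+5+1 = 6
  2+6 = 0 carry 1
  5+6+1 = 4 carry 1
  7+0+1 = 0 carry 1
  final carry 1

0o104060115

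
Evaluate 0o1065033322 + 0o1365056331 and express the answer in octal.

0o2452111653

Add column by column in base 8, right to left:
  2+1 = 3
  2+3 = 5
  3+3 = 6
  3+6 = 1 carry 1
  3+5+1 = 1 carry 1
  0+0+1 = 1
  5+5 = 2 carry 1
  6+6+1 = 5 carry 1
  0+3+1 = 4
  1+1 = 2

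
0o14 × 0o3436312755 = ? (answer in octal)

0o52554603434

Multiply each base-8 digit by 12, carrying:
  5×12 = 60 → write 4 carry 7
  5×12+7 = 67 → write 3 carry 8
  7×12+8 = 92 → write 4 carry 11
  2×12+11 = 35 → write 3 carry 4
  1×12+4 = 16 → write 0 carry 2
  3×12+2 = 38 → write 6 carry 4
  6×12+4 = 76 → write 4 carry 9
  3×12+9 = 45 → write 5 carry 5
  4×12+5 = 53 → write 5 carry 6
  3×12+6 = 42 → write 2 carry 5
  remaining carry: 5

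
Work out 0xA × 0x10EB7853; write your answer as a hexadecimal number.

Multiply each base-16 digit by 10, carrying:
  3×10 = 30 → write E carry 1
  5×10+1 = 51 → write 3 carry 3
  8×10+3 = 83 → write 3 carry 5
  7×10+5 = 75 → write B carry 4
  B×10+4 = 114 → write 2 carry 7
  E×10+7 = 147 → write 3 carry 9
  0×10+9 = 9 → write 9
  1×10 = 10 → write A

0xA932B33E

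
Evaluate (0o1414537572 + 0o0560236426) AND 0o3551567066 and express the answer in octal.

Add column by column in base 8, right to left:
  2+6 = 0 carry 1
  7+2+1 = 2 carry 1
  5+4+1 = 2 carry 1
  7+6+1 = 6 carry 1
  3+3+1 = 7
  5+2 = 7
  4+0 = 4
  1+6 = 7
  4+5 = 1 carry 1
  1+0+1 = 2
Sum = 0o2174776220; now AND with 0o3551567066:
  2&3=2, 1&5=1, 7&5=5, 4&1=0, 7&5=5, 7&6=6, 6&7=6, 2&0=0, 2&6=2, 0&6=0

0o2150566020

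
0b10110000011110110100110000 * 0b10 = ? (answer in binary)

0b101100000111101101001100000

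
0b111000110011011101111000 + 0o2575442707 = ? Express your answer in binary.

0o2575442707 = 0b10101111101100100010111000111 in binary.
Add column by column in base 2, right to left:
  0+1 = 1
  0+1 = 1
  0+1 = 1
  1+0 = 1
  1+0 = 1
  1+0 = 1
  1+1 = 0 carry 1
  0+1+1 = 0 carry 1
  1+1+1 = 1 carry 1
  1+0+1 = 0 carry 1
  1+1+1 = 1 carry 1
  0+0+1 = 1
  1+0 = 1
  1+0 = 1
  0+1 = 1
  0+0 = 0
  1+0 = 1
  1+1 = 0 carry 1
  0+1+1 = 0 carry 1
  0+0+1 = 1
  0+1 = 1
  1+1 = 0 carry 1
  1+1+1 = 1 carry 1
  1+1+1 = 1 carry 1
  0+1+1 = 0 carry 1
  0+0+1 = 1
  0+1 = 1
  0+0 = 0
  0+1 = 1

0b10110110110010111110100111111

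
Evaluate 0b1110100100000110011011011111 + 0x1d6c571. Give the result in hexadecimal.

0x10672c50

0b1110100100000110011011011111 = 0xe9066df in hexadecimal.
Add column by column in base 16, right to left:
  f+1 = 0 carry 1
  d+7+1 = 5 carry 1
  6+5+1 = c
  6+c = 2 carry 1
  0+6+1 = 7
  9+d = 6 carry 1
  e+1+1 = 0 carry 1
  final carry 1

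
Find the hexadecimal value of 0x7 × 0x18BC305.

0xAD25523

Multiply each base-16 digit by 7, carrying:
  5×7 = 35 → write 3 carry 2
  0×7+2 = 2 → write 2
  3×7 = 21 → write 5 carry 1
  C×7+1 = 85 → write 5 carry 5
  B×7+5 = 82 → write 2 carry 5
  8×7+5 = 61 → write D carry 3
  1×7+3 = 10 → write A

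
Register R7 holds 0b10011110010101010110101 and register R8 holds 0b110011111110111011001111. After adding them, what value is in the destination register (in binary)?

0b1000111110001100110000100

Add column by column in base 2, right to left:
  1+1 = 0 carry 1
  0+1+1 = 0 carry 1
  1+1+1 = 1 carry 1
  0+1+1 = 0 carry 1
  1+0+1 = 0 carry 1
  1+0+1 = 0 carry 1
  0+1+1 = 0 carry 1
  1+1+1 = 1 carry 1
  0+0+1 = 1
  1+1 = 0 carry 1
  0+1+1 = 0 carry 1
  1+1+1 = 1 carry 1
  0+0+1 = 1
  1+1 = 0 carry 1
  0+1+1 = 0 carry 1
  0+1+1 = 0 carry 1
  1+1+1 = 1 carry 1
  1+1+1 = 1 carry 1
  1+1+1 = 1 carry 1
  1+1+1 = 1 carry 1
  0+0+1 = 1
  0+0 = 0
  1+1 = 0 carry 1
  0+1+1 = 0 carry 1
  final carry 1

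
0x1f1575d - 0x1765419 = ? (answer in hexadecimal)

0x7b0344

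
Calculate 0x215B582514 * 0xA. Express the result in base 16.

0x14D917172C8

Multiply each base-16 digit by 10, carrying:
  4×10 = 40 → write 8 carry 2
  1×10+2 = 12 → write C
  5×10 = 50 → write 2 carry 3
  2×10+3 = 23 → write 7 carry 1
  8×10+1 = 81 → write 1 carry 5
  5×10+5 = 55 → write 7 carry 3
  B×10+3 = 113 → write 1 carry 7
  5×10+7 = 57 → write 9 carry 3
  1×10+3 = 13 → write D
  2×10 = 20 → write 4 carry 1
  remaining carry: 1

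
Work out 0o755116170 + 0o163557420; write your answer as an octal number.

Add column by column in base 8, right to left:
  0+0 = 0
  7+2 = 1 carry 1
  1+4+1 = 6
  6+7 = 5 carry 1
  1+5+1 = 7
  1+5 = 6
  5+3 = 0 carry 1
  5+6+1 = 4 carry 1
  7+1+1 = 1 carry 1
  final carry 1

0o1140675610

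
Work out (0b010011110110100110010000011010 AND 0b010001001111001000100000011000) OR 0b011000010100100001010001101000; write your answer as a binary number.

0b11001010110100001010001111000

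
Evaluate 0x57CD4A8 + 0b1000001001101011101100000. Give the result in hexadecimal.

0x681AC08

0b1000001001101011101100000 = 0x104D760 in hexadecimal.
Add column by column in base 16, right to left:
  8+0 = 8
  A+6 = 0 carry 1
  4+7+1 = C
  D+D = A carry 1
  C+4+1 = 1 carry 1
  7+0+1 = 8
  5+1 = 6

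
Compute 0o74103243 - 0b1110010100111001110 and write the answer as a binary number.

0o74103243 = 0b111100001000011010100011 in binary.
Subtract column by column in base 2:
  1-0 → 1
  1-1 → 0
  0-1 → 1 (borrow)
  0-1-1 → 0 (borrow)
  0-0-1 → 1 (borrow)
  1-0-1 → 0
  0-1 → 1 (borrow)
  1-1-1 → 1 (borrow)
  0-1-1 → 0 (borrow)
  1-0-1 → 0
  1-0 → 1
  0-1 → 1 (borrow)
  0-0-1 → 1 (borrow)
  0-1-1 → 0 (borrow)
  0-0-1 → 1 (borrow)
  1-0-1 → 0
  0-1 → 1 (borrow)
  0-1-1 → 0 (borrow)
  0-1-1 → 0 (borrow)
  0-0-1 → 1 (borrow)
  1-0-1 → 0
  1-0 → 1
  1-0 → 1
  1-0 → 1

0b111010010101110011010101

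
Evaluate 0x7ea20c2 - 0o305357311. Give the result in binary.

0x7ea20c2 = 0b111111010100010000011000010 in binary.
0o305357311 = 0b11000101011101111011001001 in binary.
Subtract column by column in base 2:
  0-1 → 1 (borrow)
  1-0-1 → 0
  0-0 → 0
  0-1 → 1 (borrow)
  0-0-1 → 1 (borrow)
  0-0-1 → 1 (borrow)
  1-1-1 → 1 (borrow)
  1-1-1 → 1 (borrow)
  0-0-1 → 1 (borrow)
  0-1-1 → 0 (borrow)
  0-1-1 → 0 (borrow)
  0-1-1 → 0 (borrow)
  0-1-1 → 0 (borrow)
  1-0-1 → 0
  0-1 → 1 (borrow)
  0-1-1 → 0 (borrow)
  0-1-1 → 0 (borrow)
  1-0-1 → 0
  0-1 → 1 (borrow)
  1-0-1 → 0
  0-1 → 1 (borrow)
  1-0-1 → 0
  1-0 → 1
  1-0 → 1
  1-1 → 0
  1-1 → 0
  1-0 → 1

0b100110101000100000111111001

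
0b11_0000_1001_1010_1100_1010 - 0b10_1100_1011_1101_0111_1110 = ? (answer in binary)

Subtract column by column in base 2:
  0-0 → 0
  1-1 → 0
  0-1 → 1 (borrow)
  1-1-1 → 1 (borrow)
  0-1-1 → 0 (borrow)
  0-1-1 → 0 (borrow)
  1-1-1 → 1 (borrow)
  1-0-1 → 0
  0-1 → 1 (borrow)
  1-0-1 → 0
  0-1 → 1 (borrow)
  1-1-1 → 1 (borrow)
  1-1-1 → 1 (borrow)
  0-1-1 → 0 (borrow)
  0-0-1 → 1 (borrow)
  1-1-1 → 1 (borrow)
  0-0-1 → 1 (borrow)
  0-0-1 → 1 (borrow)
  0-1-1 → 0 (borrow)
  0-1-1 → 0 (borrow)
  1-0-1 → 0
  1-1 → 0

0b111101110101001100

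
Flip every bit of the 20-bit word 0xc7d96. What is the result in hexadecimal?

0x38269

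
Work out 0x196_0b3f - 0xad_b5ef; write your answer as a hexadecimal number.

Subtract column by column in base 16:
  f-f → 0
  3-e → 5 (borrow)
  b-5-1 → 5
  0-b → 5 (borrow)
  6-d-1 → 8 (borrow)
  9-a-1 → e (borrow)
  1-0-1 → 0

0xe85550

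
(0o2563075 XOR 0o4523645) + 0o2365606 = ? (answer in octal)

0o10426436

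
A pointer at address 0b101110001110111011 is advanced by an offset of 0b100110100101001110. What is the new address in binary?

Add column by column in base 2, right to left:
  1+0 = 1
  1+1 = 0 carry 1
  0+1+1 = 0 carry 1
  1+1+1 = 1 carry 1
  1+0+1 = 0 carry 1
  1+0+1 = 0 carry 1
  0+1+1 = 0 carry 1
  1+0+1 = 0 carry 1
  1+1+1 = 1 carry 1
  1+0+1 = 0 carry 1
  0+0+1 = 1
  0+1 = 1
  0+0 = 0
  1+1 = 0 carry 1
  1+1+1 = 1 carry 1
  1+0+1 = 0 carry 1
  0+0+1 = 1
  1+1 = 0 carry 1
  final carry 1

0b1010100110100001001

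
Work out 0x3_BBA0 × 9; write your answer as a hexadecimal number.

0x2198A0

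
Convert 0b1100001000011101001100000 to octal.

0o141035140

Group the bits in threes: 001 100 001 000 011 101 001 100 000 → 141035140.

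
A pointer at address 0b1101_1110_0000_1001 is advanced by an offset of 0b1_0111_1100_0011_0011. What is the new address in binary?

0b100101101000111100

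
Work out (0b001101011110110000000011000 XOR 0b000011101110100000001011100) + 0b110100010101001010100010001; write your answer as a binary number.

First 0b001101011110110000000011000 XOR 0b000011101110100000001011100 = 0b001110110000010000001000100.
Add column by column in base 2, right to left:
  0+1 = 1
  0+0 = 0
  1+0 = 1
  0+0 = 0
  0+1 = 1
  0+0 = 0
  1+0 = 1
  0+0 = 0
  0+1 = 1
  0+0 = 0
  0+1 = 1
  0+0 = 0
  0+1 = 1
  1+0 = 1
  0+0 = 0
  0+1 = 1
  0+0 = 0
  0+1 = 1
  0+0 = 0
  1+1 = 0 carry 1
  1+0+1 = 0 carry 1
  0+0+1 = 1
  1+0 = 1
  1+1 = 0 carry 1
  1+0+1 = 0 carry 1
  0+1+1 = 0 carry 1
  0+1+1 = 0 carry 1
  final carry 1

0b1000011000101011010101010101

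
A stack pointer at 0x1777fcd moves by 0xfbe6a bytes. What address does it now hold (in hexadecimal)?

Add column by column in base 16, right to left:
  d+a = 7 carry 1
  c+6+1 = 3 carry 1
  f+e+1 = e carry 1
  7+b+1 = 3 carry 1
  7+f+1 = 7 carry 1
  7+0+1 = 8
  1+0 = 1

0x1873e37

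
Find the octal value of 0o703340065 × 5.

0o4321140411

Multiply each base-8 digit by 5, carrying:
  5×5 = 25 → write 1 carry 3
  6×5+3 = 33 → write 1 carry 4
  0×5+4 = 4 → write 4
  0×5 = 0 → write 0
  4×5 = 20 → write 4 carry 2
  3×5+2 = 17 → write 1 carry 2
  3×5+2 = 17 → write 1 carry 2
  0×5+2 = 2 → write 2
  7×5 = 35 → write 3 carry 4
  remaining carry: 4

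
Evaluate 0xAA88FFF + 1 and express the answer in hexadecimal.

0xAA89000

The trailing 3 digits are F (max in base 16), so adding 1 cascades: they roll to 0 and the next digit up increments.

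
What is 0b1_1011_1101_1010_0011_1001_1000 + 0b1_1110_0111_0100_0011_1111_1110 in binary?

Add column by column in base 2, right to left:
  0+0 = 0
  0+1 = 1
  0+1 = 1
  1+1 = 0 carry 1
  1+1+1 = 1 carry 1
  0+1+1 = 0 carry 1
  0+1+1 = 0 carry 1
  1+1+1 = 1 carry 1
  1+1+1 = 1 carry 1
  1+1+1 = 1 carry 1
  0+0+1 = 1
  0+0 = 0
  0+0 = 0
  1+0 = 1
  0+1 = 1
  1+0 = 1
  1+1 = 0 carry 1
  0+1+1 = 0 carry 1
  1+1+1 = 1 carry 1
  1+0+1 = 0 carry 1
  1+0+1 = 0 carry 1
  1+1+1 = 1 carry 1
  0+1+1 = 0 carry 1
  1+1+1 = 1 carry 1
  1+1+1 = 1 carry 1
  final carry 1

0b11101001001110011110010110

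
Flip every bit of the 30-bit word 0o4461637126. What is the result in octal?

Each oct digit d becomes 7−d:
  4→3, 4→3, 6→1, 1→6, 6→1, 3→4, 7→0, 1→6, 2→5, 6→1

0o3316140651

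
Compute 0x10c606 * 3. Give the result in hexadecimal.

Multiply each base-16 digit by 3, carrying:
  6×3 = 18 → write 2 carry 1
  0×3+1 = 1 → write 1
  6×3 = 18 → write 2 carry 1
  c×3+1 = 37 → write 5 carry 2
  0×3+2 = 2 → write 2
  1×3 = 3 → write 3

0x325212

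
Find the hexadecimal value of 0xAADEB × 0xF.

0xA030C5

Multiply each base-16 digit by 15, carrying:
  B×15 = 165 → write 5 carry 10
  E×15+10 = 220 → write C carry 13
  D×15+13 = 208 → write 0 carry 13
  A×15+13 = 163 → write 3 carry 10
  A×15+10 = 160 → write 0 carry 10
  remaining carry: A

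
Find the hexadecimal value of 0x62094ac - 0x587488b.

0x994c21

Subtract column by column in base 16:
  c-b → 1
  a-8 → 2
  4-8 → c (borrow)
  9-4-1 → 4
  0-7 → 9 (borrow)
  2-8-1 → 9 (borrow)
  6-5-1 → 0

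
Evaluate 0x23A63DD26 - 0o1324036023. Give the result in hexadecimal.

0x22F13A113

0o1324036023 = 0xB503C13 in hexadecimal.
Subtract column by column in base 16:
  6-3 → 3
  2-1 → 1
  D-C → 1
  D-3 → A
  3-0 → 3
  6-5 → 1
  A-B → F (borrow)
  3-0-1 → 2
  2-0 → 2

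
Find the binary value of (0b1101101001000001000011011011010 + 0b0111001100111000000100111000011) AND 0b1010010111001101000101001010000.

0b10101001001000000000010000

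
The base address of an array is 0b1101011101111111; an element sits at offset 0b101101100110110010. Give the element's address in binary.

Add column by column in base 2, right to left:
  1+0 = 1
  1+1 = 0 carry 1
  1+0+1 = 0 carry 1
  1+0+1 = 0 carry 1
  1+1+1 = 1 carry 1
  1+1+1 = 1 carry 1
  1+0+1 = 0 carry 1
  0+1+1 = 0 carry 1
  1+1+1 = 1 carry 1
  1+0+1 = 0 carry 1
  1+0+1 = 0 carry 1
  0+1+1 = 0 carry 1
  1+1+1 = 1 carry 1
  0+0+1 = 1
  1+1 = 0 carry 1
  1+1+1 = 1 carry 1
  0+0+1 = 1
  0+1 = 1

0b111011000100110001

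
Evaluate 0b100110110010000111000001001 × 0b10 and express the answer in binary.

0b1001101100100001110000010010

Multiply each base-2 digit by 2, carrying:
  1×2 = 2 → write 0 carry 1
  0×2+1 = 1 → write 1
  0×2 = 0 → write 0
  1×2 = 2 → write 0 carry 1
  0×2+1 = 1 → write 1
  0×2 = 0 → write 0
  0×2 = 0 → write 0
  0×2 = 0 → write 0
  0×2 = 0 → write 0
  1×2 = 2 → write 0 carry 1
  1×2+1 = 3 → write 1 carry 1
  1×2+1 = 3 → write 1 carry 1
  0×2+1 = 1 → write 1
  0×2 = 0 → write 0
  0×2 = 0 → write 0
  0×2 = 0 → write 0
  1×2 = 2 → write 0 carry 1
  0×2+1 = 1 → write 1
  0×2 = 0 → write 0
  1×2 = 2 → write 0 carry 1
  1×2+1 = 3 → write 1 carry 1
  0×2+1 = 1 → write 1
  1×2 = 2 → write 0 carry 1
  1×2+1 = 3 → write 1 carry 1
  0×2+1 = 1 → write 1
  0×2 = 0 → write 0
  1×2 = 2 → write 0 carry 1
  remaining carry: 1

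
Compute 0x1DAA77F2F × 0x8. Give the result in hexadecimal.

0xED53BF978

Multiply each base-16 digit by 8, carrying:
  F×8 = 120 → write 8 carry 7
  2×8+7 = 23 → write 7 carry 1
  F×8+1 = 121 → write 9 carry 7
  7×8+7 = 63 → write F carry 3
  7×8+3 = 59 → write B carry 3
  A×8+3 = 83 → write 3 carry 5
  A×8+5 = 85 → write 5 carry 5
  D×8+5 = 109 → write D carry 6
  1×8+6 = 14 → write E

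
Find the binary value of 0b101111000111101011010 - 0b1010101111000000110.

Subtract column by column in base 2:
  0-0 → 0
  1-1 → 0
  0-1 → 1 (borrow)
  1-0-1 → 0
  1-0 → 1
  0-0 → 0
  1-0 → 1
  0-0 → 0
  1-0 → 1
  1-1 → 0
  1-1 → 0
  1-1 → 0
  0-1 → 1 (borrow)
  0-0-1 → 1 (borrow)
  0-1-1 → 0 (borrow)
  1-0-1 → 0
  1-1 → 0
  1-0 → 1
  1-1 → 0
  0-0 → 0
  1-0 → 1

0b100100011000101010100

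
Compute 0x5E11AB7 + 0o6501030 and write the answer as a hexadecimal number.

0o6501030 = 0x1A8218 in hexadecimal.
Add column by column in base 16, right to left:
  7+8 = F
  B+1 = C
  A+2 = C
  1+8 = 9
  1+A = B
  E+1 = F
  5+0 = 5

0x5FB9CCF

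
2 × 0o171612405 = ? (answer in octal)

Multiply each base-8 digit by 2, carrying:
  5×2 = 10 → write 2 carry 1
  0×2+1 = 1 → write 1
  4×2 = 8 → write 0 carry 1
  2×2+1 = 5 → write 5
  1×2 = 2 → write 2
  6×2 = 12 → write 4 carry 1
  1×2+1 = 3 → write 3
  7×2 = 14 → write 6 carry 1
  1×2+1 = 3 → write 3

0o363425012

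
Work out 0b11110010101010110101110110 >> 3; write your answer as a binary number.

0b11110010101010110101110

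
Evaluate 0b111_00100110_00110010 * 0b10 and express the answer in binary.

Multiply each base-2 digit by 2, carrying:
  0×2 = 0 → write 0
  1×2 = 2 → write 0 carry 1
  0×2+1 = 1 → write 1
  0×2 = 0 → write 0
  1×2 = 2 → write 0 carry 1
  1×2+1 = 3 → write 1 carry 1
  0×2+1 = 1 → write 1
  0×2 = 0 → write 0
  0×2 = 0 → write 0
  1×2 = 2 → write 0 carry 1
  1×2+1 = 3 → write 1 carry 1
  0×2+1 = 1 → write 1
  0×2 = 0 → write 0
  1×2 = 2 → write 0 carry 1
  0×2+1 = 1 → write 1
  0×2 = 0 → write 0
  1×2 = 2 → write 0 carry 1
  1×2+1 = 3 → write 1 carry 1
  1×2+1 = 3 → write 1 carry 1
  remaining carry: 1

0b11100100110001100100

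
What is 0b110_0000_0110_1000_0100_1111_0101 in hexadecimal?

Group the bits into nibbles: 0110 0000 0110 1000 0100 1111 0101 → 60684F5.

0x60684F5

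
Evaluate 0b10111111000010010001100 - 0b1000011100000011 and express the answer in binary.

0b10111101111110110001001

Subtract column by column in base 2:
  0-1 → 1 (borrow)
  0-1-1 → 0 (borrow)
  1-0-1 → 0
  1-0 → 1
  0-0 → 0
  0-0 → 0
  0-0 → 0
  1-0 → 1
  0-1 → 1 (borrow)
  0-1-1 → 0 (borrow)
  1-1-1 → 1 (borrow)
  0-0-1 → 1 (borrow)
  0-0-1 → 1 (borrow)
  0-0-1 → 1 (borrow)
  0-0-1 → 1 (borrow)
  1-1-1 → 1 (borrow)
  1-0-1 → 0
  1-0 → 1
  1-0 → 1
  1-0 → 1
  1-0 → 1
  0-0 → 0
  1-0 → 1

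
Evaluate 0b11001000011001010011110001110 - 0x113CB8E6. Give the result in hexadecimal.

0b11001000011001010011110001110 = 0x190CA78E in hexadecimal.
Subtract column by column in base 16:
  E-6 → 8
  8-E → A (borrow)
  7-8-1 → E (borrow)
  A-B-1 → E (borrow)
  C-C-1 → F (borrow)
  0-3-1 → C (borrow)
  9-1-1 → 7
  1-1 → 0

0x7CFEEA8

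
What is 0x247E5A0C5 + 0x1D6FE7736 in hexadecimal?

0x41EE417FB

Add column by column in base 16, right to left:
  5+6 = B
  C+3 = F
  0+7 = 7
  A+7 = 1 carry 1
  5+E+1 = 4 carry 1
  E+F+1 = E carry 1
  7+6+1 = E
  4+D = 1 carry 1
  2+1+1 = 4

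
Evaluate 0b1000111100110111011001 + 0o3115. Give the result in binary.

0o3115 = 0b11001001101 in binary.
Add column by column in base 2, right to left:
  1+1 = 0 carry 1
  0+0+1 = 1
  0+1 = 1
  1+1 = 0 carry 1
  1+0+1 = 0 carry 1
  0+0+1 = 1
  1+1 = 0 carry 1
  1+0+1 = 0 carry 1
  1+0+1 = 0 carry 1
  0+1+1 = 0 carry 1
  1+1+1 = 1 carry 1
  1+0+1 = 0 carry 1
  0+0+1 = 1
  0+0 = 0
  1+0 = 1
  1+0 = 1
  1+0 = 1
  1+0 = 1
  0+0 = 0
  0+0 = 0
  0+0 = 0
  1+0 = 1

0b1000111101010000100110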